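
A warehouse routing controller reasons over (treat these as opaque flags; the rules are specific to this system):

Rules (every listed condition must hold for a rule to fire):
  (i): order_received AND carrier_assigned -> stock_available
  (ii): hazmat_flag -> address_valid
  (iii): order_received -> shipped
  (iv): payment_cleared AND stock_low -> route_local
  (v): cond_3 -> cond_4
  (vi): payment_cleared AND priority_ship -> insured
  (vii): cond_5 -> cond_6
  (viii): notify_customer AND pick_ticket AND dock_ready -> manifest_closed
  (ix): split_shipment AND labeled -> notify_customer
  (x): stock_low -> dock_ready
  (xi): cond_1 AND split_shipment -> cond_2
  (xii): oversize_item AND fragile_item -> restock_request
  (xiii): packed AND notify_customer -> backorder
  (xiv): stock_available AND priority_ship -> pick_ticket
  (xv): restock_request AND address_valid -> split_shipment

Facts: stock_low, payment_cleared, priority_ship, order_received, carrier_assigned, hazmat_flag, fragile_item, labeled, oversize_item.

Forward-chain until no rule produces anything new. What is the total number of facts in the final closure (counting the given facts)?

Round 1 — (i), (ii), (iii), (iv), (vi), (x), (xii), derive stock_available, address_valid, shipped, route_local, insured, dock_ready, restock_request.
Round 2 — (xiv), (xv), derive pick_ticket, split_shipment.
Round 3 — (ix), derive notify_customer.
Round 4 — (viii), derive manifest_closed.
Closure: {address_valid, carrier_assigned, dock_ready, fragile_item, hazmat_flag, insured, labeled, manifest_closed, notify_customer, order_received, oversize_item, payment_cleared, pick_ticket, priority_ship, restock_request, route_local, shipped, split_shipment, stock_available, stock_low} — 20 facts.

20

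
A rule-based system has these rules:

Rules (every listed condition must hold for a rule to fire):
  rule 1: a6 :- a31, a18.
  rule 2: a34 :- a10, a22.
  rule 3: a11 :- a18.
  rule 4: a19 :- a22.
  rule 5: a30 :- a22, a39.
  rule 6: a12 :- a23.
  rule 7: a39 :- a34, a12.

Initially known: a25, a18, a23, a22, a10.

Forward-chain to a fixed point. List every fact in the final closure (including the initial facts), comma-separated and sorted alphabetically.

a10, a11, a12, a18, a19, a22, a23, a25, a30, a34, a39

Round 1: rule 2 [a34 :- a10, a22.]; rule 3 [a11 :- a18.]; rule 4 [a19 :- a22.]; rule 6 [a12 :- a23.]. New: a34, a11, a19, a12.
Round 2: rule 7 [a39 :- a34, a12.]. New: a39.
Round 3: rule 5 [a30 :- a22, a39.]. New: a30.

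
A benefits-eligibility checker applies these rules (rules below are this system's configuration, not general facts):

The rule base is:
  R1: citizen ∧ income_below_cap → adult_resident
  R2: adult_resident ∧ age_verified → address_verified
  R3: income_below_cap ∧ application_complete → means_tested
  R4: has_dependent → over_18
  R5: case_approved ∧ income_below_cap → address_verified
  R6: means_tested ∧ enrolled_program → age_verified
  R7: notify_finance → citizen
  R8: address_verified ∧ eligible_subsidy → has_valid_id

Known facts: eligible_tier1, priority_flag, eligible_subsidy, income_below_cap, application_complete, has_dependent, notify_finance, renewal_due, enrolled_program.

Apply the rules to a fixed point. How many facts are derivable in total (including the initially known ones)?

16

Round 1 — R3, R4, R7, derive means_tested, over_18, citizen.
Round 2 — R1, R6, derive adult_resident, age_verified.
Round 3 — R2, derive address_verified.
Round 4 — R8, derive has_valid_id.
Closure: {address_verified, adult_resident, age_verified, application_complete, citizen, eligible_subsidy, eligible_tier1, enrolled_program, has_dependent, has_valid_id, income_below_cap, means_tested, notify_finance, over_18, priority_flag, renewal_due} — 16 facts.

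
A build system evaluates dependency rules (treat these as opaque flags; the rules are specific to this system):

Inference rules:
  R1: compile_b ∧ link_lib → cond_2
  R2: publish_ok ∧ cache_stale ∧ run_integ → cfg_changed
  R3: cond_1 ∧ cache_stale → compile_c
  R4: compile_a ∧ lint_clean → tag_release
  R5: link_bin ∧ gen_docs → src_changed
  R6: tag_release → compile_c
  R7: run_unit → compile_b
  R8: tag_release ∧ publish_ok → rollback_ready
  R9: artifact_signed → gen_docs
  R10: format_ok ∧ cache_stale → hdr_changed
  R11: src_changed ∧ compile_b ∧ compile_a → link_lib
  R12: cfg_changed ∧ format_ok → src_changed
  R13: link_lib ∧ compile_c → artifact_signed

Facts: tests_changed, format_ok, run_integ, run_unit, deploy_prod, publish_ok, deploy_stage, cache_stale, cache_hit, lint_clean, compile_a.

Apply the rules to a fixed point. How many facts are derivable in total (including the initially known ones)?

22

[1] R2 [publish_ok ∧ cache_stale ∧ run_integ → cfg_changed]; R4 [compile_a ∧ lint_clean → tag_release]; R7 [run_unit → compile_b]; R10 [format_ok ∧ cache_stale → hdr_changed]. ⇒ new: cfg_changed, tag_release, compile_b, hdr_changed.
[2] R6 [tag_release → compile_c]; R8 [tag_release ∧ publish_ok → rollback_ready]; R12 [cfg_changed ∧ format_ok → src_changed]. ⇒ new: compile_c, rollback_ready, src_changed.
[3] R11 [src_changed ∧ compile_b ∧ compile_a → link_lib]. ⇒ new: link_lib.
[4] R1 [compile_b ∧ link_lib → cond_2]; R13 [link_lib ∧ compile_c → artifact_signed]. ⇒ new: cond_2, artifact_signed.
[5] R9 [artifact_signed → gen_docs]. ⇒ new: gen_docs.
Closure: {artifact_signed, cache_hit, cache_stale, cfg_changed, compile_a, compile_b, compile_c, cond_2, deploy_prod, deploy_stage, format_ok, gen_docs, hdr_changed, link_lib, lint_clean, publish_ok, rollback_ready, run_integ, run_unit, src_changed, tag_release, tests_changed} — 22 facts.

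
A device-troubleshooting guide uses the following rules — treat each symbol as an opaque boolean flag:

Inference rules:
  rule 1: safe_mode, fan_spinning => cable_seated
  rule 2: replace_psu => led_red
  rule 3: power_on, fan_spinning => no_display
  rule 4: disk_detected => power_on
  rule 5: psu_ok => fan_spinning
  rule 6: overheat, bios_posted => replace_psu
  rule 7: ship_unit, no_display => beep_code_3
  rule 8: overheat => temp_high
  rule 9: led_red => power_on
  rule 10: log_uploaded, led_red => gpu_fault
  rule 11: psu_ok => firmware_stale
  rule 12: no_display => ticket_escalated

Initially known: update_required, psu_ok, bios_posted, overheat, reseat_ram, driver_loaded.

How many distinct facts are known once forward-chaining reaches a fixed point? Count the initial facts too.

14

Round 1: rule 5 [psu_ok => fan_spinning]; rule 6 [overheat, bios_posted => replace_psu]; rule 8 [overheat => temp_high]; rule 11 [psu_ok => firmware_stale]. New: fan_spinning, replace_psu, temp_high, firmware_stale.
Round 2: rule 2 [replace_psu => led_red]. New: led_red.
Round 3: rule 9 [led_red => power_on]. New: power_on.
Round 4: rule 3 [power_on, fan_spinning => no_display]. New: no_display.
Round 5: rule 12 [no_display => ticket_escalated]. New: ticket_escalated.
Closure: {bios_posted, driver_loaded, fan_spinning, firmware_stale, led_red, no_display, overheat, power_on, psu_ok, replace_psu, reseat_ram, temp_high, ticket_escalated, update_required} — 14 facts.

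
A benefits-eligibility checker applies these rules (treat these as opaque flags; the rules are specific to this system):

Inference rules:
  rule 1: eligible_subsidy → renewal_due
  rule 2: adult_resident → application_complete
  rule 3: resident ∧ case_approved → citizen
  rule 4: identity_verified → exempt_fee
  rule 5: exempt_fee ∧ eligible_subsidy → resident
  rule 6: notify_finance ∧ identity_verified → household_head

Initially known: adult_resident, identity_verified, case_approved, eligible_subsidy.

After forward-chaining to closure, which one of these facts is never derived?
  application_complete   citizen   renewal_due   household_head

household_head

Round 1: rule 1 [eligible_subsidy → renewal_due]; rule 2 [adult_resident → application_complete]; rule 4 [identity_verified → exempt_fee]. Adds renewal_due, application_complete, exempt_fee.
Round 2: rule 5 [exempt_fee ∧ eligible_subsidy → resident]. Adds resident.
Round 3: rule 3 [resident ∧ case_approved → citizen]. Adds citizen.
Derived: application_complete (round 1), renewal_due (round 1), citizen (round 3). household_head never appears in any round.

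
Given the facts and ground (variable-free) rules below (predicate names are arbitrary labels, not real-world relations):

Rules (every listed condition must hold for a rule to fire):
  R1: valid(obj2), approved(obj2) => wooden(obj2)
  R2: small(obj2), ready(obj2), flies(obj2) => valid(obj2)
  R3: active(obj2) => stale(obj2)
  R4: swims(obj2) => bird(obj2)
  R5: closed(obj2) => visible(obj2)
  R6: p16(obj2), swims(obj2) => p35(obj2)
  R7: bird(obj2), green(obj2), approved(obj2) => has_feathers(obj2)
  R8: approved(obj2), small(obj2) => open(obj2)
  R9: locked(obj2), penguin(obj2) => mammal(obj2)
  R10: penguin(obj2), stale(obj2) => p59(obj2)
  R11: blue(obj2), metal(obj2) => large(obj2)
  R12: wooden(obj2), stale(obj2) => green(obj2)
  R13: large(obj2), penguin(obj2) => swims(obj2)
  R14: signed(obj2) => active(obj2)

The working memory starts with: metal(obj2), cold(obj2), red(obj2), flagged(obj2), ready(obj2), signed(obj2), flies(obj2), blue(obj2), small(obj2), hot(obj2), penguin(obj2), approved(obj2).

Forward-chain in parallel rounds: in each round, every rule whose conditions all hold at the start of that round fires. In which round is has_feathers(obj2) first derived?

[1] R2 [small(obj2), ready(obj2), flies(obj2) => valid(obj2)]; R8 [approved(obj2), small(obj2) => open(obj2)]; R11 [blue(obj2), metal(obj2) => large(obj2)]; R14 [signed(obj2) => active(obj2)]. ⇒ new: valid(obj2), open(obj2), large(obj2), active(obj2).
[2] R1 [valid(obj2), approved(obj2) => wooden(obj2)]; R3 [active(obj2) => stale(obj2)]; R13 [large(obj2), penguin(obj2) => swims(obj2)]. ⇒ new: wooden(obj2), stale(obj2), swims(obj2).
[3] R4 [swims(obj2) => bird(obj2)]; R10 [penguin(obj2), stale(obj2) => p59(obj2)]; R12 [wooden(obj2), stale(obj2) => green(obj2)]. ⇒ new: bird(obj2), p59(obj2), green(obj2).
[4] R7 [bird(obj2), green(obj2), approved(obj2) => has_feathers(obj2)]. ⇒ new: has_feathers(obj2).
has_feathers(obj2) first appears in round 4.

4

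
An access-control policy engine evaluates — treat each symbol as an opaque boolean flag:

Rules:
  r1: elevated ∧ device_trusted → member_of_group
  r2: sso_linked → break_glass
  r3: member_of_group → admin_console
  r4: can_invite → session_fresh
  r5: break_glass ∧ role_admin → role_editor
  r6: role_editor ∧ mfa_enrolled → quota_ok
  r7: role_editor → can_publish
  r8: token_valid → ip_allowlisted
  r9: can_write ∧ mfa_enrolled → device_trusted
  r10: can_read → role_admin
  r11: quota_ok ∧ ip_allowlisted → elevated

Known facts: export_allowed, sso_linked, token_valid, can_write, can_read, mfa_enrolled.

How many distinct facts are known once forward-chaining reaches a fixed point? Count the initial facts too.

16

Round 1 — r2, r8, r9, r10, derive break_glass, ip_allowlisted, device_trusted, role_admin.
Round 2 — r5, derive role_editor.
Round 3 — r6, r7, derive quota_ok, can_publish.
Round 4 — r11, derive elevated.
Round 5 — r1, derive member_of_group.
Round 6 — r3, derive admin_console.
Closure: {admin_console, break_glass, can_publish, can_read, can_write, device_trusted, elevated, export_allowed, ip_allowlisted, member_of_group, mfa_enrolled, quota_ok, role_admin, role_editor, sso_linked, token_valid} — 16 facts.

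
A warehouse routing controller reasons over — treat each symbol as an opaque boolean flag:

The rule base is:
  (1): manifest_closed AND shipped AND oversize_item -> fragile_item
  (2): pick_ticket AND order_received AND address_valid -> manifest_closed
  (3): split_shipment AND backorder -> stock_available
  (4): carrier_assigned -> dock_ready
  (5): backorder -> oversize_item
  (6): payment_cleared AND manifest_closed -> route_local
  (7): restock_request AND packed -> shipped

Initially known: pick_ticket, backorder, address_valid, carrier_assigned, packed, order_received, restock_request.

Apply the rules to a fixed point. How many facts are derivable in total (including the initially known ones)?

[1] (2) [pick_ticket AND order_received AND address_valid -> manifest_closed]; (4) [carrier_assigned -> dock_ready]; (5) [backorder -> oversize_item]; (7) [restock_request AND packed -> shipped]. ⇒ new: manifest_closed, dock_ready, oversize_item, shipped.
[2] (1) [manifest_closed AND shipped AND oversize_item -> fragile_item]. ⇒ new: fragile_item.
Closure: {address_valid, backorder, carrier_assigned, dock_ready, fragile_item, manifest_closed, order_received, oversize_item, packed, pick_ticket, restock_request, shipped} — 12 facts.

12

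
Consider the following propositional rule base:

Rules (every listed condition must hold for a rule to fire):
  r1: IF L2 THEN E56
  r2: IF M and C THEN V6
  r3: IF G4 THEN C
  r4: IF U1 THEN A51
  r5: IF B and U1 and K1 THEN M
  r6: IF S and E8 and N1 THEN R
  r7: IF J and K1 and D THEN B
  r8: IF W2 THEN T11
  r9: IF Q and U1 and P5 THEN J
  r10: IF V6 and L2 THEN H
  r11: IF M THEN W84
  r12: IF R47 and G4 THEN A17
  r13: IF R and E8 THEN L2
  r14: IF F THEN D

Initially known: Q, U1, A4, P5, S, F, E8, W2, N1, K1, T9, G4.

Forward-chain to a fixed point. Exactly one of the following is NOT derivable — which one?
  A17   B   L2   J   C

A17

Round 1 fires r3, r4, r6, r8, r9, r14, giving C, A51, R, T11, J, D.
Round 2 fires r7, r13, giving B, L2.
Round 3 fires r1, r5, giving E56, M.
Round 4 fires r2, r11, giving V6, W84.
Round 5 fires r10, giving H.
Derived: L2 (round 2), J (round 1), C (round 1), B (round 2). A17 never appears in any round.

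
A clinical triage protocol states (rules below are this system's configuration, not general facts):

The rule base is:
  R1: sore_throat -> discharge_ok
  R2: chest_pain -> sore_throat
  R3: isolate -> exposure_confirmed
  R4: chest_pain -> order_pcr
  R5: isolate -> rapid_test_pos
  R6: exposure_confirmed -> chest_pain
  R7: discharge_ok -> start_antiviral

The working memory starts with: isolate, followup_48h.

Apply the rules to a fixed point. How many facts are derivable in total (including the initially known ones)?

Round 1: R3 [isolate -> exposure_confirmed]; R5 [isolate -> rapid_test_pos]. New: exposure_confirmed, rapid_test_pos.
Round 2: R6 [exposure_confirmed -> chest_pain]. New: chest_pain.
Round 3: R2 [chest_pain -> sore_throat]; R4 [chest_pain -> order_pcr]. New: sore_throat, order_pcr.
Round 4: R1 [sore_throat -> discharge_ok]. New: discharge_ok.
Round 5: R7 [discharge_ok -> start_antiviral]. New: start_antiviral.
Closure: {chest_pain, discharge_ok, exposure_confirmed, followup_48h, isolate, order_pcr, rapid_test_pos, sore_throat, start_antiviral} — 9 facts.

9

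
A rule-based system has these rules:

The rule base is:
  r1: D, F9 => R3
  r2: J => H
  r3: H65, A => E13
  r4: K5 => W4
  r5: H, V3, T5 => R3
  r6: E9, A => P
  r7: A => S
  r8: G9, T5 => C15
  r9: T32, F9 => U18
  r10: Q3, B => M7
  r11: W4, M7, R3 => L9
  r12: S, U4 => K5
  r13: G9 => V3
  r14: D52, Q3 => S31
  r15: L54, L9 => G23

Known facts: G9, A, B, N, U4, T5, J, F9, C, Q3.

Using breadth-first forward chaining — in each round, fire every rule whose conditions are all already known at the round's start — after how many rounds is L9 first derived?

[1] r2 [J => H]; r7 [A => S]; r8 [G9, T5 => C15]; r10 [Q3, B => M7]; r13 [G9 => V3]. ⇒ new: H, S, C15, M7, V3.
[2] r5 [H, V3, T5 => R3]; r12 [S, U4 => K5]. ⇒ new: R3, K5.
[3] r4 [K5 => W4]. ⇒ new: W4.
[4] r11 [W4, M7, R3 => L9]. ⇒ new: L9.
L9 first appears in round 4.

4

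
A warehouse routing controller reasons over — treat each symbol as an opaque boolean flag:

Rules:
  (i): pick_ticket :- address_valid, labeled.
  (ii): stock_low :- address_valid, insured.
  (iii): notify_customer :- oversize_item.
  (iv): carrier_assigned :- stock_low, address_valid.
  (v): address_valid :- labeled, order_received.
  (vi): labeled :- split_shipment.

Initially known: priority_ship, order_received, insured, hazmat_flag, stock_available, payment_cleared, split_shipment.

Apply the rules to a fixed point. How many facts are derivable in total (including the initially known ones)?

12

Round 1 — (vi), derive labeled.
Round 2 — (v), derive address_valid.
Round 3 — (i), (ii), derive pick_ticket, stock_low.
Round 4 — (iv), derive carrier_assigned.
Closure: {address_valid, carrier_assigned, hazmat_flag, insured, labeled, order_received, payment_cleared, pick_ticket, priority_ship, split_shipment, stock_available, stock_low} — 12 facts.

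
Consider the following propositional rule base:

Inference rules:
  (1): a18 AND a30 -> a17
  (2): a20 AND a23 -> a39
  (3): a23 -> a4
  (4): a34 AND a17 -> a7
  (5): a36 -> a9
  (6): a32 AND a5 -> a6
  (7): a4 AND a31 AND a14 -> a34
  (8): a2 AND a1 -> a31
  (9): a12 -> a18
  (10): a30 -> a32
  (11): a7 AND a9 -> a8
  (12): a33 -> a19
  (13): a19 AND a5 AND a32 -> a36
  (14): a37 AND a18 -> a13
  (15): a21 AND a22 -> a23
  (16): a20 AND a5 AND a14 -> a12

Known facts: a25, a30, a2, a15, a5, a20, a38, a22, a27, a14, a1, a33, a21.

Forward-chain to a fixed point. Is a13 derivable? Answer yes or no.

no

[1] (8) [a2 AND a1 -> a31]; (10) [a30 -> a32]; (12) [a33 -> a19]; (15) [a21 AND a22 -> a23]; (16) [a20 AND a5 AND a14 -> a12]. ⇒ new: a31, a32, a19, a23, a12.
[2] (2) [a20 AND a23 -> a39]; (3) [a23 -> a4]; (6) [a32 AND a5 -> a6]; (9) [a12 -> a18]; (13) [a19 AND a5 AND a32 -> a36]. ⇒ new: a39, a4, a6, a18, a36.
[3] (1) [a18 AND a30 -> a17]; (5) [a36 -> a9]; (7) [a4 AND a31 AND a14 -> a34]. ⇒ new: a17, a9, a34.
[4] (4) [a34 AND a17 -> a7]. ⇒ new: a7.
[5] (11) [a7 AND a9 -> a8]. ⇒ new: a8.
Fixed point reached. a13 is concluded only by (14); (14) needs a37 (never derived).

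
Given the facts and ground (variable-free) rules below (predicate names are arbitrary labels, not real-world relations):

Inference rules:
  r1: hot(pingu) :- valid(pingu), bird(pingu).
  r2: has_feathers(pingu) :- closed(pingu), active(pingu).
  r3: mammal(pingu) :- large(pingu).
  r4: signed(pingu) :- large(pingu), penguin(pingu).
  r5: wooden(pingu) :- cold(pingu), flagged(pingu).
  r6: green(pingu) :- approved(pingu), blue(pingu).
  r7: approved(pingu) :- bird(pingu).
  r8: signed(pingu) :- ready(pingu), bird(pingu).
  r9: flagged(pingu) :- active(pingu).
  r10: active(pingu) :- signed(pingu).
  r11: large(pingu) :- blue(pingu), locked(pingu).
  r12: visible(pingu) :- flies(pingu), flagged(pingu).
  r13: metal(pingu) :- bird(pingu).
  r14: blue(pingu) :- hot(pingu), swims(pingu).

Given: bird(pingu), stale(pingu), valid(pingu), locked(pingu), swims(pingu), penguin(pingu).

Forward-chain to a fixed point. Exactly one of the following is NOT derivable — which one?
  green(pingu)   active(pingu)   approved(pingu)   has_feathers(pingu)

Round 1: r1 [hot(pingu) :- valid(pingu), bird(pingu).]; r7 [approved(pingu) :- bird(pingu).]; r13 [metal(pingu) :- bird(pingu).]. New: hot(pingu), approved(pingu), metal(pingu).
Round 2: r14 [blue(pingu) :- hot(pingu), swims(pingu).]. New: blue(pingu).
Round 3: r6 [green(pingu) :- approved(pingu), blue(pingu).]; r11 [large(pingu) :- blue(pingu), locked(pingu).]. New: green(pingu), large(pingu).
Round 4: r3 [mammal(pingu) :- large(pingu).]; r4 [signed(pingu) :- large(pingu), penguin(pingu).]. New: mammal(pingu), signed(pingu).
Round 5: r10 [active(pingu) :- signed(pingu).]. New: active(pingu).
Round 6: r9 [flagged(pingu) :- active(pingu).]. New: flagged(pingu).
Derived: active(pingu) (round 5), approved(pingu) (round 1), green(pingu) (round 3). has_feathers(pingu) never appears in any round.

has_feathers(pingu)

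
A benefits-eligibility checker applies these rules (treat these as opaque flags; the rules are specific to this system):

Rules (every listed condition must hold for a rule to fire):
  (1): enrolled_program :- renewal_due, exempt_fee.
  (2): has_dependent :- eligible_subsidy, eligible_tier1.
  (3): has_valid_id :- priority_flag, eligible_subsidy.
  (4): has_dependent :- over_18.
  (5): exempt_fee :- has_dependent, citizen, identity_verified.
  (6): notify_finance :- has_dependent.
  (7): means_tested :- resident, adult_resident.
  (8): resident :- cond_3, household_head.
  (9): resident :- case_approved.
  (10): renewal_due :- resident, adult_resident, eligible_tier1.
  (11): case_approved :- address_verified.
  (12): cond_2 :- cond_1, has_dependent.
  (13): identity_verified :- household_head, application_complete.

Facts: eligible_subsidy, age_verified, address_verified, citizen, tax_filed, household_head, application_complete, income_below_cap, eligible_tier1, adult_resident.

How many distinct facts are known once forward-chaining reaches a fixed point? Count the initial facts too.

Round 1: (2) [has_dependent :- eligible_subsidy, eligible_tier1.]; (11) [case_approved :- address_verified.]; (13) [identity_verified :- household_head, application_complete.]. Adds has_dependent, case_approved, identity_verified.
Round 2: (5) [exempt_fee :- has_dependent, citizen, identity_verified.]; (6) [notify_finance :- has_dependent.]; (9) [resident :- case_approved.]. Adds exempt_fee, notify_finance, resident.
Round 3: (7) [means_tested :- resident, adult_resident.]; (10) [renewal_due :- resident, adult_resident, eligible_tier1.]. Adds means_tested, renewal_due.
Round 4: (1) [enrolled_program :- renewal_due, exempt_fee.]. Adds enrolled_program.
Closure: {address_verified, adult_resident, age_verified, application_complete, case_approved, citizen, eligible_subsidy, eligible_tier1, enrolled_program, exempt_fee, has_dependent, household_head, identity_verified, income_below_cap, means_tested, notify_finance, renewal_due, resident, tax_filed} — 19 facts.

19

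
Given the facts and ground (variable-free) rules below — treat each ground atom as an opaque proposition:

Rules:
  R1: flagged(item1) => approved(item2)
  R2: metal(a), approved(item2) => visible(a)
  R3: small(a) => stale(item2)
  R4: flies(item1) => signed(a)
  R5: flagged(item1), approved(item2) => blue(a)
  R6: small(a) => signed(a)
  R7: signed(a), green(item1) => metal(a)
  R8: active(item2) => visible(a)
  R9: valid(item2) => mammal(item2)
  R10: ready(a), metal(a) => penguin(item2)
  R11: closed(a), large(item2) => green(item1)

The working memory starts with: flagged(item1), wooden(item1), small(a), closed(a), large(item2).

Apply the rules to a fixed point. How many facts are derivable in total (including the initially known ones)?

12

Round 1: R1 [flagged(item1) => approved(item2)]; R3 [small(a) => stale(item2)]; R6 [small(a) => signed(a)]; R11 [closed(a), large(item2) => green(item1)]. Adds approved(item2), stale(item2), signed(a), green(item1).
Round 2: R5 [flagged(item1), approved(item2) => blue(a)]; R7 [signed(a), green(item1) => metal(a)]. Adds blue(a), metal(a).
Round 3: R2 [metal(a), approved(item2) => visible(a)]. Adds visible(a).
Closure: {approved(item2), blue(a), closed(a), flagged(item1), green(item1), large(item2), metal(a), signed(a), small(a), stale(item2), visible(a), wooden(item1)} — 12 facts.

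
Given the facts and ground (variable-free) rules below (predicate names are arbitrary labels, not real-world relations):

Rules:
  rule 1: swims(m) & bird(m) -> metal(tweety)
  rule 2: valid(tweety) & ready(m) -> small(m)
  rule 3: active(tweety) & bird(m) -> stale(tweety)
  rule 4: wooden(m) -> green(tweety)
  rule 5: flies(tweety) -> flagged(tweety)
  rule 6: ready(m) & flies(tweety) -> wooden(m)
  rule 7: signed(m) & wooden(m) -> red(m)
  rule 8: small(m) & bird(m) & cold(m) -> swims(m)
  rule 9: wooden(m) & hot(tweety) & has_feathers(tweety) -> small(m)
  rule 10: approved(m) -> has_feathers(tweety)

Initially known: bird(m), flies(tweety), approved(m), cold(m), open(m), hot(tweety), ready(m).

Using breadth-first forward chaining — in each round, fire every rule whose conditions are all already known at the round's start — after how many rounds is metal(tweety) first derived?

Round 1 fires rule 5, rule 6, rule 10, giving flagged(tweety), wooden(m), has_feathers(tweety).
Round 2 fires rule 4, rule 9, giving green(tweety), small(m).
Round 3 fires rule 8, giving swims(m).
Round 4 fires rule 1, giving metal(tweety).
metal(tweety) first appears in round 4.

4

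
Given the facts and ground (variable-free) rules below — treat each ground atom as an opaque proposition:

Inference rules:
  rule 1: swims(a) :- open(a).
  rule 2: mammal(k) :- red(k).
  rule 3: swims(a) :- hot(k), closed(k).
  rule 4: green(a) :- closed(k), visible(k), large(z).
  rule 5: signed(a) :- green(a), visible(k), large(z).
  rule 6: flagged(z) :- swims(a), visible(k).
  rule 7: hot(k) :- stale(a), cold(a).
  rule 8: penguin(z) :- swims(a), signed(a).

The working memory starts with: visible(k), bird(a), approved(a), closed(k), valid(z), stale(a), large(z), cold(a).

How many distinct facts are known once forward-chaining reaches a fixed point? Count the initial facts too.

14

Round 1: rule 4 [green(a) :- closed(k), visible(k), large(z).]; rule 7 [hot(k) :- stale(a), cold(a).]. New: green(a), hot(k).
Round 2: rule 3 [swims(a) :- hot(k), closed(k).]; rule 5 [signed(a) :- green(a), visible(k), large(z).]. New: swims(a), signed(a).
Round 3: rule 6 [flagged(z) :- swims(a), visible(k).]; rule 8 [penguin(z) :- swims(a), signed(a).]. New: flagged(z), penguin(z).
Closure: {approved(a), bird(a), closed(k), cold(a), flagged(z), green(a), hot(k), large(z), penguin(z), signed(a), stale(a), swims(a), valid(z), visible(k)} — 14 facts.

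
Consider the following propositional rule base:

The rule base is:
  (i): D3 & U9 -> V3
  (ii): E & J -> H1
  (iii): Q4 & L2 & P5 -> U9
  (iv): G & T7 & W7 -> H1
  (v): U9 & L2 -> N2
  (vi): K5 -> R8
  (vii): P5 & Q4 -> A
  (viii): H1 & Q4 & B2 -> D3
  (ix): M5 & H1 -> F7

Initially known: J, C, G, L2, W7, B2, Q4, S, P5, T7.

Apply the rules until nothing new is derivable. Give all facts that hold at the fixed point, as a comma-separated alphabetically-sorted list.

[1] (iii) [Q4 & L2 & P5 -> U9]; (iv) [G & T7 & W7 -> H1]; (vii) [P5 & Q4 -> A]. ⇒ new: U9, H1, A.
[2] (v) [U9 & L2 -> N2]; (viii) [H1 & Q4 & B2 -> D3]. ⇒ new: N2, D3.
[3] (i) [D3 & U9 -> V3]. ⇒ new: V3.

A, B2, C, D3, G, H1, J, L2, N2, P5, Q4, S, T7, U9, V3, W7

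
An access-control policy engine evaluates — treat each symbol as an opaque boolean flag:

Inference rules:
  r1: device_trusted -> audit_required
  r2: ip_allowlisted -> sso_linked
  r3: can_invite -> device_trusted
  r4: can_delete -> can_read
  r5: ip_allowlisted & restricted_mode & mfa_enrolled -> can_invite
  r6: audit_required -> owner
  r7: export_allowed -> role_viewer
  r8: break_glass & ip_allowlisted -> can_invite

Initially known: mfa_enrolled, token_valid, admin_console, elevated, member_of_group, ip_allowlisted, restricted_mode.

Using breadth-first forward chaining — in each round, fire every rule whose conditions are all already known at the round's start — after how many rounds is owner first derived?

Round 1 fires r2, r5, giving sso_linked, can_invite.
Round 2 fires r3, giving device_trusted.
Round 3 fires r1, giving audit_required.
Round 4 fires r6, giving owner.
owner first appears in round 4.

4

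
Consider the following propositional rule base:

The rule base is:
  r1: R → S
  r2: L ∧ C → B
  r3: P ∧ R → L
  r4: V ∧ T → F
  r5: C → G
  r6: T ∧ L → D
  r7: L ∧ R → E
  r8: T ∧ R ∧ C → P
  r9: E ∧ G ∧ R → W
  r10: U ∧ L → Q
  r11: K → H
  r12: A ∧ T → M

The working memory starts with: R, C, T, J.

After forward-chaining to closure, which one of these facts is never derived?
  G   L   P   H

[1] r1 [R → S]; r5 [C → G]; r8 [T ∧ R ∧ C → P]. ⇒ new: S, G, P.
[2] r3 [P ∧ R → L]. ⇒ new: L.
[3] r2 [L ∧ C → B]; r6 [T ∧ L → D]; r7 [L ∧ R → E]. ⇒ new: B, D, E.
[4] r9 [E ∧ G ∧ R → W]. ⇒ new: W.
Derived: P (round 1), G (round 1), L (round 2). H never appears in any round.

H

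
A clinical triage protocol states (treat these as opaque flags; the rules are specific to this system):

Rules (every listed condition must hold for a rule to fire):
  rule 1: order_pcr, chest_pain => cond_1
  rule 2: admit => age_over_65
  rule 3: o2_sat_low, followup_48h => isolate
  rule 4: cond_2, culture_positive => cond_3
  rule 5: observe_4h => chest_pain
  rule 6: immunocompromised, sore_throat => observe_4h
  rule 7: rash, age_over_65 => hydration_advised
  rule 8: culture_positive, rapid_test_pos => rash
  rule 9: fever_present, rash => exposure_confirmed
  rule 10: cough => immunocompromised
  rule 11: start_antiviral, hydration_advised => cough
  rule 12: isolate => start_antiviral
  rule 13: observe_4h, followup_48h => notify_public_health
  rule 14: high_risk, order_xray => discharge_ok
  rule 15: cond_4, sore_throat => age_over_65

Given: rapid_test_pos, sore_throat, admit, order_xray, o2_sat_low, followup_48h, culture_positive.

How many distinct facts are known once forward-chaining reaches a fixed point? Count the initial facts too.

17

Round 1 — rule 2, rule 3, rule 8, derive age_over_65, isolate, rash.
Round 2 — rule 7, rule 12, derive hydration_advised, start_antiviral.
Round 3 — rule 11, derive cough.
Round 4 — rule 10, derive immunocompromised.
Round 5 — rule 6, derive observe_4h.
Round 6 — rule 5, rule 13, derive chest_pain, notify_public_health.
Closure: {admit, age_over_65, chest_pain, cough, culture_positive, followup_48h, hydration_advised, immunocompromised, isolate, notify_public_health, o2_sat_low, observe_4h, order_xray, rapid_test_pos, rash, sore_throat, start_antiviral} — 17 facts.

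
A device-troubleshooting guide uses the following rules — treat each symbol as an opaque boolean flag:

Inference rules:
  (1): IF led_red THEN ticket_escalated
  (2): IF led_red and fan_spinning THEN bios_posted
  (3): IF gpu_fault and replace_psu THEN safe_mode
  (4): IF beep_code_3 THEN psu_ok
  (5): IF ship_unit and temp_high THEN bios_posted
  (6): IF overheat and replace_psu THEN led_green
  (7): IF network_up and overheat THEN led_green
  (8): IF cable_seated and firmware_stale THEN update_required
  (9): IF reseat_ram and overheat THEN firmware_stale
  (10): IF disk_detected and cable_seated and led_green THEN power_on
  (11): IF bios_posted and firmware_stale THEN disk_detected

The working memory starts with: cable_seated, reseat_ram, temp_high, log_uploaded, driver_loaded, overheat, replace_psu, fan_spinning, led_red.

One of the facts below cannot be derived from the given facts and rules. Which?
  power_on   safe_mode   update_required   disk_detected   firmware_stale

Round 1: (1) [IF led_red THEN ticket_escalated]; (2) [IF led_red and fan_spinning THEN bios_posted]; (6) [IF overheat and replace_psu THEN led_green]; (9) [IF reseat_ram and overheat THEN firmware_stale]. New: ticket_escalated, bios_posted, led_green, firmware_stale.
Round 2: (8) [IF cable_seated and firmware_stale THEN update_required]; (11) [IF bios_posted and firmware_stale THEN disk_detected]. New: update_required, disk_detected.
Round 3: (10) [IF disk_detected and cable_seated and led_green THEN power_on]. New: power_on.
Derived: disk_detected (round 2), update_required (round 2), firmware_stale (round 1), power_on (round 3). safe_mode never appears in any round.

safe_mode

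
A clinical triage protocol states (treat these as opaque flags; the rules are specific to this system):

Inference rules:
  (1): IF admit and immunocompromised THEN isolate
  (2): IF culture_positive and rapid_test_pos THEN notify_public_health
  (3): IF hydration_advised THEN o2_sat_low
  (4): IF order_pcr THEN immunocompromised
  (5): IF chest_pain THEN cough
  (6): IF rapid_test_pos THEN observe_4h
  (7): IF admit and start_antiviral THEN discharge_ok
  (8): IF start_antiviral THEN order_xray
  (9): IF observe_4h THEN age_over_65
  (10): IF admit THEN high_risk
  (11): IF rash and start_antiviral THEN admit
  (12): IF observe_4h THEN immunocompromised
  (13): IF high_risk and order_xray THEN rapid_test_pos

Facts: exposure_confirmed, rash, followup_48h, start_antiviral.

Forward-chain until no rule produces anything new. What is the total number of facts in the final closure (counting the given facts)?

13

Round 1 — (8), (11), derive order_xray, admit.
Round 2 — (7), (10), derive discharge_ok, high_risk.
Round 3 — (13), derive rapid_test_pos.
Round 4 — (6), derive observe_4h.
Round 5 — (9), (12), derive age_over_65, immunocompromised.
Round 6 — (1), derive isolate.
Closure: {admit, age_over_65, discharge_ok, exposure_confirmed, followup_48h, high_risk, immunocompromised, isolate, observe_4h, order_xray, rapid_test_pos, rash, start_antiviral} — 13 facts.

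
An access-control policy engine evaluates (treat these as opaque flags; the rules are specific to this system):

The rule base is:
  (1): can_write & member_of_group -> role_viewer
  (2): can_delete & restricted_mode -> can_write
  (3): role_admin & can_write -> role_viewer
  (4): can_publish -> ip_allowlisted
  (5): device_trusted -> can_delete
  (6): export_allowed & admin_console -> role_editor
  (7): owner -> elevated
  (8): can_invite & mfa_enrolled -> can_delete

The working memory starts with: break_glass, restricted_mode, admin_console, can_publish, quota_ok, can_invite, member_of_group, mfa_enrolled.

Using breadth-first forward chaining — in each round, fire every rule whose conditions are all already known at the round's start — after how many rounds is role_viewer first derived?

3

Round 1 fires (4), (8), giving ip_allowlisted, can_delete.
Round 2 fires (2), giving can_write.
Round 3 fires (1), giving role_viewer.
role_viewer first appears in round 3.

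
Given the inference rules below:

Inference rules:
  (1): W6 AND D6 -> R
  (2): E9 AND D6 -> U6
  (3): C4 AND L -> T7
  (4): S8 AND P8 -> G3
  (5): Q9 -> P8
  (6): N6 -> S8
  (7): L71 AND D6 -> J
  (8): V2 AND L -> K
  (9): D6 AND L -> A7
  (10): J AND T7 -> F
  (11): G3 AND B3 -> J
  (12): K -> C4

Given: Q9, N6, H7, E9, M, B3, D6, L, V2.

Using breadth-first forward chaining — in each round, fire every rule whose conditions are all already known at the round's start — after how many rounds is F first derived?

[1] (2) [E9 AND D6 -> U6]; (5) [Q9 -> P8]; (6) [N6 -> S8]; (8) [V2 AND L -> K]; (9) [D6 AND L -> A7]. ⇒ new: U6, P8, S8, K, A7.
[2] (4) [S8 AND P8 -> G3]; (12) [K -> C4]. ⇒ new: G3, C4.
[3] (3) [C4 AND L -> T7]; (11) [G3 AND B3 -> J]. ⇒ new: T7, J.
[4] (10) [J AND T7 -> F]. ⇒ new: F.
F first appears in round 4.

4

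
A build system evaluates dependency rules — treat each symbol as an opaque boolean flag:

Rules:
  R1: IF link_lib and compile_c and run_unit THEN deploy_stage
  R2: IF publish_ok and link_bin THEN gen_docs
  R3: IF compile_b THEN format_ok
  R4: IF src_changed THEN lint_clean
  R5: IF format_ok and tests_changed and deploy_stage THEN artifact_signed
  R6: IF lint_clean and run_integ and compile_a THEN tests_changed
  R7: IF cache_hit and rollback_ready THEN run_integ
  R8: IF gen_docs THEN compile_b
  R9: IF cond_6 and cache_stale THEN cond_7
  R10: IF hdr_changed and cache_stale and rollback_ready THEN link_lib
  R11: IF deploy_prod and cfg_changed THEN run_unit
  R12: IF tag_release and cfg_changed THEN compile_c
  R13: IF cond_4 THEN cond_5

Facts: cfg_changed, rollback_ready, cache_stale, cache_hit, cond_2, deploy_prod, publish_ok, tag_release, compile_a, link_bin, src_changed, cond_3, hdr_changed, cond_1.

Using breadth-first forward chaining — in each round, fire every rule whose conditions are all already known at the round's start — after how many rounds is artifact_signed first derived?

Round 1: R2 [IF publish_ok and link_bin THEN gen_docs]; R4 [IF src_changed THEN lint_clean]; R7 [IF cache_hit and rollback_ready THEN run_integ]; R10 [IF hdr_changed and cache_stale and rollback_ready THEN link_lib]; R11 [IF deploy_prod and cfg_changed THEN run_unit]; R12 [IF tag_release and cfg_changed THEN compile_c]. New: gen_docs, lint_clean, run_integ, link_lib, run_unit, compile_c.
Round 2: R1 [IF link_lib and compile_c and run_unit THEN deploy_stage]; R6 [IF lint_clean and run_integ and compile_a THEN tests_changed]; R8 [IF gen_docs THEN compile_b]. New: deploy_stage, tests_changed, compile_b.
Round 3: R3 [IF compile_b THEN format_ok]. New: format_ok.
Round 4: R5 [IF format_ok and tests_changed and deploy_stage THEN artifact_signed]. New: artifact_signed.
artifact_signed first appears in round 4.

4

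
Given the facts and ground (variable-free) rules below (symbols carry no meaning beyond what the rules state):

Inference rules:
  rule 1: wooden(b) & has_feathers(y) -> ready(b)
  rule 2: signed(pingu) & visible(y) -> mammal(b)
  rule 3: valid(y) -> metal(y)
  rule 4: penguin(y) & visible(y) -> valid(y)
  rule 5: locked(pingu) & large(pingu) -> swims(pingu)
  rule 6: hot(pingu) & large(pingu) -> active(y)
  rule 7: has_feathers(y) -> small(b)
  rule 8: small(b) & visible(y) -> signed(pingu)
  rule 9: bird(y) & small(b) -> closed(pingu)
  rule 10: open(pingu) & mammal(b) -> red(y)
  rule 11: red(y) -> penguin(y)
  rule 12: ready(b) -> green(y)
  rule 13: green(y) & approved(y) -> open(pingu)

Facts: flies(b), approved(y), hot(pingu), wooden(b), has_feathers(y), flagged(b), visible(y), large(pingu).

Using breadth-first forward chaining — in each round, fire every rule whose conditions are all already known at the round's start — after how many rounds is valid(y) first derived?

[1] rule 1 [wooden(b) & has_feathers(y) -> ready(b)]; rule 6 [hot(pingu) & large(pingu) -> active(y)]; rule 7 [has_feathers(y) -> small(b)]. ⇒ new: ready(b), active(y), small(b).
[2] rule 8 [small(b) & visible(y) -> signed(pingu)]; rule 12 [ready(b) -> green(y)]. ⇒ new: signed(pingu), green(y).
[3] rule 2 [signed(pingu) & visible(y) -> mammal(b)]; rule 13 [green(y) & approved(y) -> open(pingu)]. ⇒ new: mammal(b), open(pingu).
[4] rule 10 [open(pingu) & mammal(b) -> red(y)]. ⇒ new: red(y).
[5] rule 11 [red(y) -> penguin(y)]. ⇒ new: penguin(y).
[6] rule 4 [penguin(y) & visible(y) -> valid(y)]. ⇒ new: valid(y).
valid(y) first appears in round 6.

6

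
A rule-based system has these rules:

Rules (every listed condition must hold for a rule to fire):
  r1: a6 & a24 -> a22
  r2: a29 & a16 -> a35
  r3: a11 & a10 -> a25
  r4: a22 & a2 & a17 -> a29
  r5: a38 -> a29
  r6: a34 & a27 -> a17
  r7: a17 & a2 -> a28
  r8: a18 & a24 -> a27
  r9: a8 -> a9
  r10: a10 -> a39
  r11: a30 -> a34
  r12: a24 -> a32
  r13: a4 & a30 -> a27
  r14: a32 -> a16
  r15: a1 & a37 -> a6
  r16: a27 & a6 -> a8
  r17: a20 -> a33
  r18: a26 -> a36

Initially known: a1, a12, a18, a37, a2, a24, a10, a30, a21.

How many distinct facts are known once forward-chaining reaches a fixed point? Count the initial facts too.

Round 1 fires r8, r10, r11, r12, r15, giving a27, a39, a34, a32, a6.
Round 2 fires r1, r6, r14, r16, giving a22, a17, a16, a8.
Round 3 fires r4, r7, r9, giving a29, a28, a9.
Round 4 fires r2, giving a35.
Closure: {a1, a10, a12, a16, a17, a18, a2, a21, a22, a24, a27, a28, a29, a30, a32, a34, a35, a37, a39, a6, a8, a9} — 22 facts.

22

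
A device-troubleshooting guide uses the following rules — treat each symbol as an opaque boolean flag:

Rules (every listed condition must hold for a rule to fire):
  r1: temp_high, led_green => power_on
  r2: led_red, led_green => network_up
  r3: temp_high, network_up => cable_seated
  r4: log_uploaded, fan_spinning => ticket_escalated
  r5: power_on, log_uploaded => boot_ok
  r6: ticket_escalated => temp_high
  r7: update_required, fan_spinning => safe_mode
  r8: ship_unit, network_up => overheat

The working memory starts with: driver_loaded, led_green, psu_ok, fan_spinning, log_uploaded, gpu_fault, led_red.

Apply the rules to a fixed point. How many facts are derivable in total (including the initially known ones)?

13

Round 1: r2 [led_red, led_green => network_up]; r4 [log_uploaded, fan_spinning => ticket_escalated]. New: network_up, ticket_escalated.
Round 2: r6 [ticket_escalated => temp_high]. New: temp_high.
Round 3: r1 [temp_high, led_green => power_on]; r3 [temp_high, network_up => cable_seated]. New: power_on, cable_seated.
Round 4: r5 [power_on, log_uploaded => boot_ok]. New: boot_ok.
Closure: {boot_ok, cable_seated, driver_loaded, fan_spinning, gpu_fault, led_green, led_red, log_uploaded, network_up, power_on, psu_ok, temp_high, ticket_escalated} — 13 facts.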